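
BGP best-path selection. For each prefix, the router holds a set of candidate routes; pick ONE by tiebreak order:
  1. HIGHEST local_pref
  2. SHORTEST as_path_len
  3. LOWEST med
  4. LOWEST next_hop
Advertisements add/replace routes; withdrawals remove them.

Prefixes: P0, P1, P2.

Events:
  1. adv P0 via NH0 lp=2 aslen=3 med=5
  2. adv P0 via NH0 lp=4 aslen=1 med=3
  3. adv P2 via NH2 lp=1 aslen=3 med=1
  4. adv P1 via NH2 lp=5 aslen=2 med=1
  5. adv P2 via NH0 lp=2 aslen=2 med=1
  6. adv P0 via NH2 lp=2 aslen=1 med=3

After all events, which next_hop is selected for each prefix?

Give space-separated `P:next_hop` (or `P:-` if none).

Answer: P0:NH0 P1:NH2 P2:NH0

Derivation:
Op 1: best P0=NH0 P1=- P2=-
Op 2: best P0=NH0 P1=- P2=-
Op 3: best P0=NH0 P1=- P2=NH2
Op 4: best P0=NH0 P1=NH2 P2=NH2
Op 5: best P0=NH0 P1=NH2 P2=NH0
Op 6: best P0=NH0 P1=NH2 P2=NH0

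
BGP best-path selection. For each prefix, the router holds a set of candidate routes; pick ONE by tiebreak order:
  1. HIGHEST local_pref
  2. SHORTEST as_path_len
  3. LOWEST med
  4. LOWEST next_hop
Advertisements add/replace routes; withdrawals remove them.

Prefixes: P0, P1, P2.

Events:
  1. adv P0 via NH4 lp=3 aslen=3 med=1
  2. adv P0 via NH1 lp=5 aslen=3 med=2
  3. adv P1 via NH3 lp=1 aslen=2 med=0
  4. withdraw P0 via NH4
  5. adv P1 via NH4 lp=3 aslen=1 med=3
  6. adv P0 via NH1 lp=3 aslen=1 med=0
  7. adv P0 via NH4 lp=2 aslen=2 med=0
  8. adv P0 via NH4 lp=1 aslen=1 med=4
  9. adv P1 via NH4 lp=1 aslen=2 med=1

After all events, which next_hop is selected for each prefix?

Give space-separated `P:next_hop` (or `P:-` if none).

Answer: P0:NH1 P1:NH3 P2:-

Derivation:
Op 1: best P0=NH4 P1=- P2=-
Op 2: best P0=NH1 P1=- P2=-
Op 3: best P0=NH1 P1=NH3 P2=-
Op 4: best P0=NH1 P1=NH3 P2=-
Op 5: best P0=NH1 P1=NH4 P2=-
Op 6: best P0=NH1 P1=NH4 P2=-
Op 7: best P0=NH1 P1=NH4 P2=-
Op 8: best P0=NH1 P1=NH4 P2=-
Op 9: best P0=NH1 P1=NH3 P2=-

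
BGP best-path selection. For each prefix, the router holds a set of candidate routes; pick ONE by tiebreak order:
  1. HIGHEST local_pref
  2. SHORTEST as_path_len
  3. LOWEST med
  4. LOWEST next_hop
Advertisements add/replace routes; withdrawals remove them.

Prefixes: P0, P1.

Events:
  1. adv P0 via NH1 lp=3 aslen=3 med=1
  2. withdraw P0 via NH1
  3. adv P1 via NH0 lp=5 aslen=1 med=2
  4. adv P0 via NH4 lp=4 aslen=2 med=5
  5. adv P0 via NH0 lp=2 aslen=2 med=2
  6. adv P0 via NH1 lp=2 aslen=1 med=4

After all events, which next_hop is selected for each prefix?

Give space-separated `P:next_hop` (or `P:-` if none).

Op 1: best P0=NH1 P1=-
Op 2: best P0=- P1=-
Op 3: best P0=- P1=NH0
Op 4: best P0=NH4 P1=NH0
Op 5: best P0=NH4 P1=NH0
Op 6: best P0=NH4 P1=NH0

Answer: P0:NH4 P1:NH0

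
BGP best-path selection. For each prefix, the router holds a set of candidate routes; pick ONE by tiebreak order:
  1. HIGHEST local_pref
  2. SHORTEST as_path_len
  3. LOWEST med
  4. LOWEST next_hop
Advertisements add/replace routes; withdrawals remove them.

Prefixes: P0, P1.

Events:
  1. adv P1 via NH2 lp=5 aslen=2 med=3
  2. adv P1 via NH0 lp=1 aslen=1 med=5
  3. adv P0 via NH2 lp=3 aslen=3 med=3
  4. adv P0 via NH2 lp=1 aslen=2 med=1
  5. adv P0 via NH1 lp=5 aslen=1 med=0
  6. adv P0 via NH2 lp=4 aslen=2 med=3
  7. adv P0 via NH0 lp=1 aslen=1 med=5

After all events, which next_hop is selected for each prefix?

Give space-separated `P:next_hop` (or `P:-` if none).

Answer: P0:NH1 P1:NH2

Derivation:
Op 1: best P0=- P1=NH2
Op 2: best P0=- P1=NH2
Op 3: best P0=NH2 P1=NH2
Op 4: best P0=NH2 P1=NH2
Op 5: best P0=NH1 P1=NH2
Op 6: best P0=NH1 P1=NH2
Op 7: best P0=NH1 P1=NH2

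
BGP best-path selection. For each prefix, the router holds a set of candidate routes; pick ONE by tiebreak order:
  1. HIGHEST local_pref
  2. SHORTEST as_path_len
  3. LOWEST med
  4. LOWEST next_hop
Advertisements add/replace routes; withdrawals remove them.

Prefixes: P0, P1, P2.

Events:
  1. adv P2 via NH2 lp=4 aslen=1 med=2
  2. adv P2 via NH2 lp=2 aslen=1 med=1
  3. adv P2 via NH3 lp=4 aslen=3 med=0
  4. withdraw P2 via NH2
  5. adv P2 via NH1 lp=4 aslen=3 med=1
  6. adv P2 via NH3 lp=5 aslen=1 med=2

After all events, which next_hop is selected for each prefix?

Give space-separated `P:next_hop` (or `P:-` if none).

Op 1: best P0=- P1=- P2=NH2
Op 2: best P0=- P1=- P2=NH2
Op 3: best P0=- P1=- P2=NH3
Op 4: best P0=- P1=- P2=NH3
Op 5: best P0=- P1=- P2=NH3
Op 6: best P0=- P1=- P2=NH3

Answer: P0:- P1:- P2:NH3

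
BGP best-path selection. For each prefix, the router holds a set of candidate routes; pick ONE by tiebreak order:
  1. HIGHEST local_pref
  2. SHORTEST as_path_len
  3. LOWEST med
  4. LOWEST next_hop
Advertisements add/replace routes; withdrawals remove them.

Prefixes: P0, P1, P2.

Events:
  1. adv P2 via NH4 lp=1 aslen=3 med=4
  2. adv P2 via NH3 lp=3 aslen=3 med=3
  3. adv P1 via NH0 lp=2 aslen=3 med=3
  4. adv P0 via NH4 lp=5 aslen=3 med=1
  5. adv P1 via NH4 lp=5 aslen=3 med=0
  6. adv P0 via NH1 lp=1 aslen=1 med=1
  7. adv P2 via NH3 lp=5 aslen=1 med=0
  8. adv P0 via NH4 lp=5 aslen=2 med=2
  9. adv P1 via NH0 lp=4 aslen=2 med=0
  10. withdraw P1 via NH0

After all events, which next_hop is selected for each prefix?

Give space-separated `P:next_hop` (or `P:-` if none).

Answer: P0:NH4 P1:NH4 P2:NH3

Derivation:
Op 1: best P0=- P1=- P2=NH4
Op 2: best P0=- P1=- P2=NH3
Op 3: best P0=- P1=NH0 P2=NH3
Op 4: best P0=NH4 P1=NH0 P2=NH3
Op 5: best P0=NH4 P1=NH4 P2=NH3
Op 6: best P0=NH4 P1=NH4 P2=NH3
Op 7: best P0=NH4 P1=NH4 P2=NH3
Op 8: best P0=NH4 P1=NH4 P2=NH3
Op 9: best P0=NH4 P1=NH4 P2=NH3
Op 10: best P0=NH4 P1=NH4 P2=NH3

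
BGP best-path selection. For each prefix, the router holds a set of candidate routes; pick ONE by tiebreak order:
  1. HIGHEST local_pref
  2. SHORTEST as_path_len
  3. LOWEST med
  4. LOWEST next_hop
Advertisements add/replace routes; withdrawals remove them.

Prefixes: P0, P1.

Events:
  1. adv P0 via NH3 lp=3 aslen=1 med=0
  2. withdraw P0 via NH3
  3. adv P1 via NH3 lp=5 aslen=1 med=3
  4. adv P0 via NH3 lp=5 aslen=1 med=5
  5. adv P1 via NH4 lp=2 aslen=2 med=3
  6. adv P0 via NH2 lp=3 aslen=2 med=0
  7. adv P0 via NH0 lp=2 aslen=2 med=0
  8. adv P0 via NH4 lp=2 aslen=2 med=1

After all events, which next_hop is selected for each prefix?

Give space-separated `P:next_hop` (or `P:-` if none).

Answer: P0:NH3 P1:NH3

Derivation:
Op 1: best P0=NH3 P1=-
Op 2: best P0=- P1=-
Op 3: best P0=- P1=NH3
Op 4: best P0=NH3 P1=NH3
Op 5: best P0=NH3 P1=NH3
Op 6: best P0=NH3 P1=NH3
Op 7: best P0=NH3 P1=NH3
Op 8: best P0=NH3 P1=NH3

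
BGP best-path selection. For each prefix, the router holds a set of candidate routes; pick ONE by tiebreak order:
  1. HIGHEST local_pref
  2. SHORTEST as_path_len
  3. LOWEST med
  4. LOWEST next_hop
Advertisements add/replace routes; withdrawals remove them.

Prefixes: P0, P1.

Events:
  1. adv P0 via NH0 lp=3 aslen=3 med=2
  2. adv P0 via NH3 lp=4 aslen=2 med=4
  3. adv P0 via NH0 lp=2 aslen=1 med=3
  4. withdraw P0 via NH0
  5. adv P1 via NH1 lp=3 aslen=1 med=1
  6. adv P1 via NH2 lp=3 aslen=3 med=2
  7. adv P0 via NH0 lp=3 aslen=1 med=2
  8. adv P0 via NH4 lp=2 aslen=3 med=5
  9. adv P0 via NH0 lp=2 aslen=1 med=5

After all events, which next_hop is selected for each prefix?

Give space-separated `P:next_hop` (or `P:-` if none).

Op 1: best P0=NH0 P1=-
Op 2: best P0=NH3 P1=-
Op 3: best P0=NH3 P1=-
Op 4: best P0=NH3 P1=-
Op 5: best P0=NH3 P1=NH1
Op 6: best P0=NH3 P1=NH1
Op 7: best P0=NH3 P1=NH1
Op 8: best P0=NH3 P1=NH1
Op 9: best P0=NH3 P1=NH1

Answer: P0:NH3 P1:NH1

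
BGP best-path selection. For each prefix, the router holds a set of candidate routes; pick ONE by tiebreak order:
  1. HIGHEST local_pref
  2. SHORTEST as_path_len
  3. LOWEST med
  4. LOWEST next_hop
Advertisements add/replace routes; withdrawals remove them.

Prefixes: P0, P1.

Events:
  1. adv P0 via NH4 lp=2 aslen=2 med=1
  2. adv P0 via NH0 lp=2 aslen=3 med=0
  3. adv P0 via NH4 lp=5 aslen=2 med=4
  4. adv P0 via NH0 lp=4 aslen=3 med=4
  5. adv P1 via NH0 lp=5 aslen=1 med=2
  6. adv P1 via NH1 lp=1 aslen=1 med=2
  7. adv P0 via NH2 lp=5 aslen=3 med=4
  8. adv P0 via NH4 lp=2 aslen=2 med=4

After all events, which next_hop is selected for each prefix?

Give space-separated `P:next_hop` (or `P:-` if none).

Answer: P0:NH2 P1:NH0

Derivation:
Op 1: best P0=NH4 P1=-
Op 2: best P0=NH4 P1=-
Op 3: best P0=NH4 P1=-
Op 4: best P0=NH4 P1=-
Op 5: best P0=NH4 P1=NH0
Op 6: best P0=NH4 P1=NH0
Op 7: best P0=NH4 P1=NH0
Op 8: best P0=NH2 P1=NH0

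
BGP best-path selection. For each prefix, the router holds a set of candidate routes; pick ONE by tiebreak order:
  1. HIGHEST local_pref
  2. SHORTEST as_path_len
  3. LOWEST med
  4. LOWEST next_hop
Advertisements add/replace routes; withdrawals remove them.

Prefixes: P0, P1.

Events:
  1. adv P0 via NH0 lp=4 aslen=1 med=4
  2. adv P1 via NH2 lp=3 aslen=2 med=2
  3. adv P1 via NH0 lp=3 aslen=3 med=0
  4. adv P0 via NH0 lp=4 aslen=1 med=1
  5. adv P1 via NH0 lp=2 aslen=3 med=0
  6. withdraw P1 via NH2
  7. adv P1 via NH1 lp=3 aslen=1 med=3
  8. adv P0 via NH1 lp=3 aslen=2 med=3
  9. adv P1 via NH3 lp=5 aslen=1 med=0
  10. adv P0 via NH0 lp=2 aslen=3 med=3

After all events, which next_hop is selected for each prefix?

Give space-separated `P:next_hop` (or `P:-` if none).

Op 1: best P0=NH0 P1=-
Op 2: best P0=NH0 P1=NH2
Op 3: best P0=NH0 P1=NH2
Op 4: best P0=NH0 P1=NH2
Op 5: best P0=NH0 P1=NH2
Op 6: best P0=NH0 P1=NH0
Op 7: best P0=NH0 P1=NH1
Op 8: best P0=NH0 P1=NH1
Op 9: best P0=NH0 P1=NH3
Op 10: best P0=NH1 P1=NH3

Answer: P0:NH1 P1:NH3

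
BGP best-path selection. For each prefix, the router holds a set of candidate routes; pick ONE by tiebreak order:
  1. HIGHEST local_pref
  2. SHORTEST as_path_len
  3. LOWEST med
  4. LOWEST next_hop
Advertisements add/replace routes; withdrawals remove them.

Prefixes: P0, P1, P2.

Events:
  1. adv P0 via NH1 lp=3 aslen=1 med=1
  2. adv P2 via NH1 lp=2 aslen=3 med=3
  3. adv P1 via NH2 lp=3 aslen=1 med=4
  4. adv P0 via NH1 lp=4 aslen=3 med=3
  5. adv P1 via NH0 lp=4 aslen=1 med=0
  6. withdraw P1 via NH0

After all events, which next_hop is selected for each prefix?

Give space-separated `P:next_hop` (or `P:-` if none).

Answer: P0:NH1 P1:NH2 P2:NH1

Derivation:
Op 1: best P0=NH1 P1=- P2=-
Op 2: best P0=NH1 P1=- P2=NH1
Op 3: best P0=NH1 P1=NH2 P2=NH1
Op 4: best P0=NH1 P1=NH2 P2=NH1
Op 5: best P0=NH1 P1=NH0 P2=NH1
Op 6: best P0=NH1 P1=NH2 P2=NH1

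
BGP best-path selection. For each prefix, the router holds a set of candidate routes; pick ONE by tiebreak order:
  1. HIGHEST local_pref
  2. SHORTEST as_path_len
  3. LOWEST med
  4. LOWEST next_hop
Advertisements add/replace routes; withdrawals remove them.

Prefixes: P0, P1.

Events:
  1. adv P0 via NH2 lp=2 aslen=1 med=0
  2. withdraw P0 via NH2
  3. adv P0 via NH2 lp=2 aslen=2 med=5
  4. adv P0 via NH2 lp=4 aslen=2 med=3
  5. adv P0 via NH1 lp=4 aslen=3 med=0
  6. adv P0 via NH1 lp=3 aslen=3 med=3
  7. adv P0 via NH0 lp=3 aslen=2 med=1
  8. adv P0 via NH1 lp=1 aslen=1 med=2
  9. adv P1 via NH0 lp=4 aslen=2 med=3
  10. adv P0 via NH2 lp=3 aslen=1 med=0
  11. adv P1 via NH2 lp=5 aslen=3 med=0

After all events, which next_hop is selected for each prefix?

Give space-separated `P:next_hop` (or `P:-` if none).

Answer: P0:NH2 P1:NH2

Derivation:
Op 1: best P0=NH2 P1=-
Op 2: best P0=- P1=-
Op 3: best P0=NH2 P1=-
Op 4: best P0=NH2 P1=-
Op 5: best P0=NH2 P1=-
Op 6: best P0=NH2 P1=-
Op 7: best P0=NH2 P1=-
Op 8: best P0=NH2 P1=-
Op 9: best P0=NH2 P1=NH0
Op 10: best P0=NH2 P1=NH0
Op 11: best P0=NH2 P1=NH2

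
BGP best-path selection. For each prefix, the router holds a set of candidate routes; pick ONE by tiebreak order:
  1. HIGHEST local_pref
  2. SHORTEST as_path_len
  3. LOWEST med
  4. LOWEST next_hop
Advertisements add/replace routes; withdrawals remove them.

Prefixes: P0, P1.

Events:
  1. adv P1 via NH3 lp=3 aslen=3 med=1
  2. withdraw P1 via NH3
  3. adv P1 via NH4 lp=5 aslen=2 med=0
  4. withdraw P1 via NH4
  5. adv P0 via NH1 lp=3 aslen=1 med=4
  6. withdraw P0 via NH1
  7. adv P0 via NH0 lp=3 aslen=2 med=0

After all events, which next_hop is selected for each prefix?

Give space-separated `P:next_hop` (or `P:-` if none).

Answer: P0:NH0 P1:-

Derivation:
Op 1: best P0=- P1=NH3
Op 2: best P0=- P1=-
Op 3: best P0=- P1=NH4
Op 4: best P0=- P1=-
Op 5: best P0=NH1 P1=-
Op 6: best P0=- P1=-
Op 7: best P0=NH0 P1=-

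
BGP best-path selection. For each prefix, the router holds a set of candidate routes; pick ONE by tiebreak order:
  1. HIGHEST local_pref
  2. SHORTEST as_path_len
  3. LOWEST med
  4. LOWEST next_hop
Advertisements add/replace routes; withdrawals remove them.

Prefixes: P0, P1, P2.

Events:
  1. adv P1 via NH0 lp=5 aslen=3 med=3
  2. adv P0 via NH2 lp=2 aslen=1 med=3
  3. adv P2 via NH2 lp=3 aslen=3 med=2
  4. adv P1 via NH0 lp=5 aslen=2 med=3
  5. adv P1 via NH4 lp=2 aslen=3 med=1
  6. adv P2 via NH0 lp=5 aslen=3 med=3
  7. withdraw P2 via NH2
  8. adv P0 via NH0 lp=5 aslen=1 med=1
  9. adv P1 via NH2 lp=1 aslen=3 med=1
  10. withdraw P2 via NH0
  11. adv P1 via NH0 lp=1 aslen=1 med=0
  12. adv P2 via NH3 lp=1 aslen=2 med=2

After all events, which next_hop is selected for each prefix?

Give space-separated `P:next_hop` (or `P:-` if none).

Answer: P0:NH0 P1:NH4 P2:NH3

Derivation:
Op 1: best P0=- P1=NH0 P2=-
Op 2: best P0=NH2 P1=NH0 P2=-
Op 3: best P0=NH2 P1=NH0 P2=NH2
Op 4: best P0=NH2 P1=NH0 P2=NH2
Op 5: best P0=NH2 P1=NH0 P2=NH2
Op 6: best P0=NH2 P1=NH0 P2=NH0
Op 7: best P0=NH2 P1=NH0 P2=NH0
Op 8: best P0=NH0 P1=NH0 P2=NH0
Op 9: best P0=NH0 P1=NH0 P2=NH0
Op 10: best P0=NH0 P1=NH0 P2=-
Op 11: best P0=NH0 P1=NH4 P2=-
Op 12: best P0=NH0 P1=NH4 P2=NH3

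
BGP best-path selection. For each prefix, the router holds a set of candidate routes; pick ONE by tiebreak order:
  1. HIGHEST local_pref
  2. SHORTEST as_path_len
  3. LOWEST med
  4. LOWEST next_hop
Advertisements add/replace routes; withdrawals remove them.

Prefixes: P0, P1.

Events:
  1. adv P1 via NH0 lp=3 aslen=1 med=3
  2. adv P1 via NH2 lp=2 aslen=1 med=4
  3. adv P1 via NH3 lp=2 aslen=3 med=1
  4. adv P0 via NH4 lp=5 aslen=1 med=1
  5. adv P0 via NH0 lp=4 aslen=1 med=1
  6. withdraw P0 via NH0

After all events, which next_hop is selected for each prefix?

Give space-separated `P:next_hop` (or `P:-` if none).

Op 1: best P0=- P1=NH0
Op 2: best P0=- P1=NH0
Op 3: best P0=- P1=NH0
Op 4: best P0=NH4 P1=NH0
Op 5: best P0=NH4 P1=NH0
Op 6: best P0=NH4 P1=NH0

Answer: P0:NH4 P1:NH0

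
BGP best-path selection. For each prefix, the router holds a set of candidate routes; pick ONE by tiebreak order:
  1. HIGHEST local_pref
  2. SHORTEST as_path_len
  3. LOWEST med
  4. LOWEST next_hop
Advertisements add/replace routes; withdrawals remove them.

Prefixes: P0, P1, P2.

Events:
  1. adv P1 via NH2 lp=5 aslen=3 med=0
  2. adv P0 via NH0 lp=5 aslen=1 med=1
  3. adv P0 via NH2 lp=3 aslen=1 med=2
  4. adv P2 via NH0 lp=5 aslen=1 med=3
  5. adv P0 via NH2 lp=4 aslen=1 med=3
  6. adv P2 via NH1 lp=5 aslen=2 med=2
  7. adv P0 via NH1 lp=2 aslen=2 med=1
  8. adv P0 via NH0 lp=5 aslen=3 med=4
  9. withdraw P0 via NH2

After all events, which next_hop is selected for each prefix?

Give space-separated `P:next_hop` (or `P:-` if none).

Op 1: best P0=- P1=NH2 P2=-
Op 2: best P0=NH0 P1=NH2 P2=-
Op 3: best P0=NH0 P1=NH2 P2=-
Op 4: best P0=NH0 P1=NH2 P2=NH0
Op 5: best P0=NH0 P1=NH2 P2=NH0
Op 6: best P0=NH0 P1=NH2 P2=NH0
Op 7: best P0=NH0 P1=NH2 P2=NH0
Op 8: best P0=NH0 P1=NH2 P2=NH0
Op 9: best P0=NH0 P1=NH2 P2=NH0

Answer: P0:NH0 P1:NH2 P2:NH0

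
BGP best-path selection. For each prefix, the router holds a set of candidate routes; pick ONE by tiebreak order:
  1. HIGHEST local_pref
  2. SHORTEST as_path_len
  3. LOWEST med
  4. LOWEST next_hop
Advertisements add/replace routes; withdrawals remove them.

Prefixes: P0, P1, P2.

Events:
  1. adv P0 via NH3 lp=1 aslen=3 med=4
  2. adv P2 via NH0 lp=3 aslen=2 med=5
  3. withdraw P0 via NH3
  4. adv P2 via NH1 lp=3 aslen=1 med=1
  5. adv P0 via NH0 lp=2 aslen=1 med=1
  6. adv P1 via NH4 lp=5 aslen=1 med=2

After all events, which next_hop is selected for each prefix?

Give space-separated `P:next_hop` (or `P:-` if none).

Op 1: best P0=NH3 P1=- P2=-
Op 2: best P0=NH3 P1=- P2=NH0
Op 3: best P0=- P1=- P2=NH0
Op 4: best P0=- P1=- P2=NH1
Op 5: best P0=NH0 P1=- P2=NH1
Op 6: best P0=NH0 P1=NH4 P2=NH1

Answer: P0:NH0 P1:NH4 P2:NH1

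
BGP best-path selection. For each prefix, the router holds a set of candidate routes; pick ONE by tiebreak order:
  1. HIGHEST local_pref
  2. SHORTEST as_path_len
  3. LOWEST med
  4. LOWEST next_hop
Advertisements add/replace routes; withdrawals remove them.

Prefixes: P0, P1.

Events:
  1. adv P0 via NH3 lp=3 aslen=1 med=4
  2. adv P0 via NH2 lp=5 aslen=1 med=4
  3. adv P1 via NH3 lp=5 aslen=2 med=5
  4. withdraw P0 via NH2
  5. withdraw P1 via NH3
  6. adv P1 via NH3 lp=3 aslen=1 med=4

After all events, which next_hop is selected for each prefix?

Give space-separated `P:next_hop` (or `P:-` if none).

Answer: P0:NH3 P1:NH3

Derivation:
Op 1: best P0=NH3 P1=-
Op 2: best P0=NH2 P1=-
Op 3: best P0=NH2 P1=NH3
Op 4: best P0=NH3 P1=NH3
Op 5: best P0=NH3 P1=-
Op 6: best P0=NH3 P1=NH3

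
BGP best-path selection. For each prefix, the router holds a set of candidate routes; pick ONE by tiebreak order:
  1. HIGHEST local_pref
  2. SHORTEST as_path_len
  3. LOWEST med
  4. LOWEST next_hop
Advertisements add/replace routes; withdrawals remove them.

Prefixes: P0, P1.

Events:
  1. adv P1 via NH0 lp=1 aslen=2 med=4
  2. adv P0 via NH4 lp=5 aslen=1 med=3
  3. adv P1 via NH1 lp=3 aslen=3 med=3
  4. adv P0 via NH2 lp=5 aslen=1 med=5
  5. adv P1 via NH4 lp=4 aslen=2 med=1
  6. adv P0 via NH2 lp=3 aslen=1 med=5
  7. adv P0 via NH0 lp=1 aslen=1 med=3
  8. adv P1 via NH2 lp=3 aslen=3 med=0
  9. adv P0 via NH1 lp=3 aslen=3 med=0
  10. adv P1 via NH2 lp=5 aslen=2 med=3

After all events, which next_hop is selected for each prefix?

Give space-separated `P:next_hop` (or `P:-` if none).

Answer: P0:NH4 P1:NH2

Derivation:
Op 1: best P0=- P1=NH0
Op 2: best P0=NH4 P1=NH0
Op 3: best P0=NH4 P1=NH1
Op 4: best P0=NH4 P1=NH1
Op 5: best P0=NH4 P1=NH4
Op 6: best P0=NH4 P1=NH4
Op 7: best P0=NH4 P1=NH4
Op 8: best P0=NH4 P1=NH4
Op 9: best P0=NH4 P1=NH4
Op 10: best P0=NH4 P1=NH2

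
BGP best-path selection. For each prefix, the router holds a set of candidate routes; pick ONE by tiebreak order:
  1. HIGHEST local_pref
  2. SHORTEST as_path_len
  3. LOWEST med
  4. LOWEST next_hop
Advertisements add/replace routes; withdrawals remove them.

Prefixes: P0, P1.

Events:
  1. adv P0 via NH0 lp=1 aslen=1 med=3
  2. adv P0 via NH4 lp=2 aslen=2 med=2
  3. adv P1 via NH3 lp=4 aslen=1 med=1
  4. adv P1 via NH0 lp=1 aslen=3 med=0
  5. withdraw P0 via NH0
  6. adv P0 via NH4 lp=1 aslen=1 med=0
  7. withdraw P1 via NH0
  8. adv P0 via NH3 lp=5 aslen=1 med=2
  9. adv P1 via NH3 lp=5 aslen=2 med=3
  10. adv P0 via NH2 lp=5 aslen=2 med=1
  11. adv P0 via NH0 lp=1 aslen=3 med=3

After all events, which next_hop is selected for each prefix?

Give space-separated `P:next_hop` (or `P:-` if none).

Op 1: best P0=NH0 P1=-
Op 2: best P0=NH4 P1=-
Op 3: best P0=NH4 P1=NH3
Op 4: best P0=NH4 P1=NH3
Op 5: best P0=NH4 P1=NH3
Op 6: best P0=NH4 P1=NH3
Op 7: best P0=NH4 P1=NH3
Op 8: best P0=NH3 P1=NH3
Op 9: best P0=NH3 P1=NH3
Op 10: best P0=NH3 P1=NH3
Op 11: best P0=NH3 P1=NH3

Answer: P0:NH3 P1:NH3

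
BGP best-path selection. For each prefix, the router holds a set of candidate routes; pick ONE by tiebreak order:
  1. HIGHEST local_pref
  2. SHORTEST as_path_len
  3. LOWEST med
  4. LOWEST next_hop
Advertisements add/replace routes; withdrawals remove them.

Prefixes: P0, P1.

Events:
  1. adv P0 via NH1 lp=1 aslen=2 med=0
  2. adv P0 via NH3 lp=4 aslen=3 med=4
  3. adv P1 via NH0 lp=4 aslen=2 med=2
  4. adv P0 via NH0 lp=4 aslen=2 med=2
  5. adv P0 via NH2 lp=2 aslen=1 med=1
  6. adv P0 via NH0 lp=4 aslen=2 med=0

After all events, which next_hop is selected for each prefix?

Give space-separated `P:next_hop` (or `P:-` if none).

Op 1: best P0=NH1 P1=-
Op 2: best P0=NH3 P1=-
Op 3: best P0=NH3 P1=NH0
Op 4: best P0=NH0 P1=NH0
Op 5: best P0=NH0 P1=NH0
Op 6: best P0=NH0 P1=NH0

Answer: P0:NH0 P1:NH0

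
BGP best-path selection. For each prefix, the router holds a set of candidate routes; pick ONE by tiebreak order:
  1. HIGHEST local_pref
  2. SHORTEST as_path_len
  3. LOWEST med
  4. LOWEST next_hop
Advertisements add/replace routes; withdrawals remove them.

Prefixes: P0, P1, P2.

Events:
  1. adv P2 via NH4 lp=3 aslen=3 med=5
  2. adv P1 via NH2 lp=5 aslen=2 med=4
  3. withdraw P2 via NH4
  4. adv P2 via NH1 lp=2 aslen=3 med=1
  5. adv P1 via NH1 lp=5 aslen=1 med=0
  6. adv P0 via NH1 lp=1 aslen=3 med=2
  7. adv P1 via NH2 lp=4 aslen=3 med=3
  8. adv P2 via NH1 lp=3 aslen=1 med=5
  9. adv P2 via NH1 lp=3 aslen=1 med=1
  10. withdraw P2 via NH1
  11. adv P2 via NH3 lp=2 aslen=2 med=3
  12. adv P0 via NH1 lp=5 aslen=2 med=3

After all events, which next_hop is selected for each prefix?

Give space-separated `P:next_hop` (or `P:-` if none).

Answer: P0:NH1 P1:NH1 P2:NH3

Derivation:
Op 1: best P0=- P1=- P2=NH4
Op 2: best P0=- P1=NH2 P2=NH4
Op 3: best P0=- P1=NH2 P2=-
Op 4: best P0=- P1=NH2 P2=NH1
Op 5: best P0=- P1=NH1 P2=NH1
Op 6: best P0=NH1 P1=NH1 P2=NH1
Op 7: best P0=NH1 P1=NH1 P2=NH1
Op 8: best P0=NH1 P1=NH1 P2=NH1
Op 9: best P0=NH1 P1=NH1 P2=NH1
Op 10: best P0=NH1 P1=NH1 P2=-
Op 11: best P0=NH1 P1=NH1 P2=NH3
Op 12: best P0=NH1 P1=NH1 P2=NH3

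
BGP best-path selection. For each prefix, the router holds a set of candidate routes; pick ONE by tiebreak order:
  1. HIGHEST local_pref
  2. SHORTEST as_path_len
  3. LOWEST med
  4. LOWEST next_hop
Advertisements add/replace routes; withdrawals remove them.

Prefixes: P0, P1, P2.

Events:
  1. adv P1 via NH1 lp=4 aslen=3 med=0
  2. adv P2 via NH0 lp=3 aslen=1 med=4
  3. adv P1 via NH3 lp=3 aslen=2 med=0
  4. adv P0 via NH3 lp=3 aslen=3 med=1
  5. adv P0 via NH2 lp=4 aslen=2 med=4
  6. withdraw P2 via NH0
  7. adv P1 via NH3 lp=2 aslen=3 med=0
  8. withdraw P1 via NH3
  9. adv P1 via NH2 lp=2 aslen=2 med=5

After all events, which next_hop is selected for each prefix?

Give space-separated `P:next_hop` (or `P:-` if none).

Op 1: best P0=- P1=NH1 P2=-
Op 2: best P0=- P1=NH1 P2=NH0
Op 3: best P0=- P1=NH1 P2=NH0
Op 4: best P0=NH3 P1=NH1 P2=NH0
Op 5: best P0=NH2 P1=NH1 P2=NH0
Op 6: best P0=NH2 P1=NH1 P2=-
Op 7: best P0=NH2 P1=NH1 P2=-
Op 8: best P0=NH2 P1=NH1 P2=-
Op 9: best P0=NH2 P1=NH1 P2=-

Answer: P0:NH2 P1:NH1 P2:-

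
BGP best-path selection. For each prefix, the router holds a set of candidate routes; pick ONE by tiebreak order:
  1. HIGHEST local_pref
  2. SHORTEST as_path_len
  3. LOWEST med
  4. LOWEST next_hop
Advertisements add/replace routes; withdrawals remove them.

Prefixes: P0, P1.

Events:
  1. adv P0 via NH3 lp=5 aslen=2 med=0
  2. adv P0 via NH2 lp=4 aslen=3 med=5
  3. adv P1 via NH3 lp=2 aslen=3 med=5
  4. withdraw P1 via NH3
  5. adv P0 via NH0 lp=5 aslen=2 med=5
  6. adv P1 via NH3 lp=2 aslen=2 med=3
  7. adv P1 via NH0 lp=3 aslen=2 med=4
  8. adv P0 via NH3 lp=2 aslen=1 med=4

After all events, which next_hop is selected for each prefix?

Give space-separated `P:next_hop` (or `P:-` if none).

Op 1: best P0=NH3 P1=-
Op 2: best P0=NH3 P1=-
Op 3: best P0=NH3 P1=NH3
Op 4: best P0=NH3 P1=-
Op 5: best P0=NH3 P1=-
Op 6: best P0=NH3 P1=NH3
Op 7: best P0=NH3 P1=NH0
Op 8: best P0=NH0 P1=NH0

Answer: P0:NH0 P1:NH0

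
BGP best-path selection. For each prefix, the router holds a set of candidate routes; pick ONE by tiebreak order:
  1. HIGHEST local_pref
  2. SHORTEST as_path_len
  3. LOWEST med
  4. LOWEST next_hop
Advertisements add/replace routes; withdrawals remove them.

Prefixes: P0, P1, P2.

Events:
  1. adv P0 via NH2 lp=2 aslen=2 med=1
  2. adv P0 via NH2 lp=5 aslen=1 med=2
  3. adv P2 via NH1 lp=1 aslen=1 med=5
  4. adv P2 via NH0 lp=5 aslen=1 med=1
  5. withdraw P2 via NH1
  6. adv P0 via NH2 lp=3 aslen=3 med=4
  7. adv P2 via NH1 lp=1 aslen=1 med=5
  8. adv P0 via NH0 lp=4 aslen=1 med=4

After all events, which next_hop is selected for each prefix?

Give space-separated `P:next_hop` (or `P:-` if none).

Answer: P0:NH0 P1:- P2:NH0

Derivation:
Op 1: best P0=NH2 P1=- P2=-
Op 2: best P0=NH2 P1=- P2=-
Op 3: best P0=NH2 P1=- P2=NH1
Op 4: best P0=NH2 P1=- P2=NH0
Op 5: best P0=NH2 P1=- P2=NH0
Op 6: best P0=NH2 P1=- P2=NH0
Op 7: best P0=NH2 P1=- P2=NH0
Op 8: best P0=NH0 P1=- P2=NH0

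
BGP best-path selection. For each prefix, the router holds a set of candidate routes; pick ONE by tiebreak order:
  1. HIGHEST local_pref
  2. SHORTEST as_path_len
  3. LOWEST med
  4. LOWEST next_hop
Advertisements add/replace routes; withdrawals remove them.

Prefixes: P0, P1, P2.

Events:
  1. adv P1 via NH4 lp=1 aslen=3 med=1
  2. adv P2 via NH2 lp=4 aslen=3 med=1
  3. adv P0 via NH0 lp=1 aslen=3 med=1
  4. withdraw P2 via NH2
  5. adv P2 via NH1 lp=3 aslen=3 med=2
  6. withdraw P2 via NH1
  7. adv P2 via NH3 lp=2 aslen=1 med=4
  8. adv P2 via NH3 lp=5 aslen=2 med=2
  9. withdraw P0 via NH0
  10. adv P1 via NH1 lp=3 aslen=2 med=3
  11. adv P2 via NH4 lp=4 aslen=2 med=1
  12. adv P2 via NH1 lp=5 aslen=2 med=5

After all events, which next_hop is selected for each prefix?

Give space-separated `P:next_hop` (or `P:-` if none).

Answer: P0:- P1:NH1 P2:NH3

Derivation:
Op 1: best P0=- P1=NH4 P2=-
Op 2: best P0=- P1=NH4 P2=NH2
Op 3: best P0=NH0 P1=NH4 P2=NH2
Op 4: best P0=NH0 P1=NH4 P2=-
Op 5: best P0=NH0 P1=NH4 P2=NH1
Op 6: best P0=NH0 P1=NH4 P2=-
Op 7: best P0=NH0 P1=NH4 P2=NH3
Op 8: best P0=NH0 P1=NH4 P2=NH3
Op 9: best P0=- P1=NH4 P2=NH3
Op 10: best P0=- P1=NH1 P2=NH3
Op 11: best P0=- P1=NH1 P2=NH3
Op 12: best P0=- P1=NH1 P2=NH3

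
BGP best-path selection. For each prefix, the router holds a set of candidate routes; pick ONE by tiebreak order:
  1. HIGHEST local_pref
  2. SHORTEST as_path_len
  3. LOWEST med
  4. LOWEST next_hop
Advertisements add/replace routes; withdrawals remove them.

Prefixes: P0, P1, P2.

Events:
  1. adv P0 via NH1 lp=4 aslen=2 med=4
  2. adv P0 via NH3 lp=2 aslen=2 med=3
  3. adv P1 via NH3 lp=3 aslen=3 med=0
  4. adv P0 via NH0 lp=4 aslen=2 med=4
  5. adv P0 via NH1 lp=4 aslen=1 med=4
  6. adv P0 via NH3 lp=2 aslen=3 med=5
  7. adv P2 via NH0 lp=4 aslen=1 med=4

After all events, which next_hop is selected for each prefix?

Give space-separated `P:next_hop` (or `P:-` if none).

Op 1: best P0=NH1 P1=- P2=-
Op 2: best P0=NH1 P1=- P2=-
Op 3: best P0=NH1 P1=NH3 P2=-
Op 4: best P0=NH0 P1=NH3 P2=-
Op 5: best P0=NH1 P1=NH3 P2=-
Op 6: best P0=NH1 P1=NH3 P2=-
Op 7: best P0=NH1 P1=NH3 P2=NH0

Answer: P0:NH1 P1:NH3 P2:NH0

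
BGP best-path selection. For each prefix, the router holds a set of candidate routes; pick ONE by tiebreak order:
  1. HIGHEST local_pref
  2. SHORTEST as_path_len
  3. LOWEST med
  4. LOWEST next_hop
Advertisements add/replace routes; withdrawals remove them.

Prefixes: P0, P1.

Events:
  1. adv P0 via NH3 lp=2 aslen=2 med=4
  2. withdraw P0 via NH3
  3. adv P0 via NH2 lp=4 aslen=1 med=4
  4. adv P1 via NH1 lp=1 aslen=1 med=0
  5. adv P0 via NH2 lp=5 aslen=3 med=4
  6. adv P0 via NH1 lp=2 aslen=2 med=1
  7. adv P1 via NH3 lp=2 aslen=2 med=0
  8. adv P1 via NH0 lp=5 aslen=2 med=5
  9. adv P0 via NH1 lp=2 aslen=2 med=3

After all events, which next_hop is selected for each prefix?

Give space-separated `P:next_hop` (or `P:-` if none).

Answer: P0:NH2 P1:NH0

Derivation:
Op 1: best P0=NH3 P1=-
Op 2: best P0=- P1=-
Op 3: best P0=NH2 P1=-
Op 4: best P0=NH2 P1=NH1
Op 5: best P0=NH2 P1=NH1
Op 6: best P0=NH2 P1=NH1
Op 7: best P0=NH2 P1=NH3
Op 8: best P0=NH2 P1=NH0
Op 9: best P0=NH2 P1=NH0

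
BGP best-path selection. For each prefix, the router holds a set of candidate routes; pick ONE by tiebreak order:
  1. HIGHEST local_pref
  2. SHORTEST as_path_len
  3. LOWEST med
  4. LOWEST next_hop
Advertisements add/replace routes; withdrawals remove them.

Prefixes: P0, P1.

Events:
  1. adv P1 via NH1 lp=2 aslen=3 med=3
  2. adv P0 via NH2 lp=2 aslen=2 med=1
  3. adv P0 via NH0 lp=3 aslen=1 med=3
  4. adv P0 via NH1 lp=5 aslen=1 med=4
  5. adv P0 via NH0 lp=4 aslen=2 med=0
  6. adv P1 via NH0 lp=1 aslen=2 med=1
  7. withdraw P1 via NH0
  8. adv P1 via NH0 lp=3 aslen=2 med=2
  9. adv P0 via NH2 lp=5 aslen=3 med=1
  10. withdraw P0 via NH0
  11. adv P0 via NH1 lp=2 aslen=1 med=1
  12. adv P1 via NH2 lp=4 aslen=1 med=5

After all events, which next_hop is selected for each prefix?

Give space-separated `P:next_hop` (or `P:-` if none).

Op 1: best P0=- P1=NH1
Op 2: best P0=NH2 P1=NH1
Op 3: best P0=NH0 P1=NH1
Op 4: best P0=NH1 P1=NH1
Op 5: best P0=NH1 P1=NH1
Op 6: best P0=NH1 P1=NH1
Op 7: best P0=NH1 P1=NH1
Op 8: best P0=NH1 P1=NH0
Op 9: best P0=NH1 P1=NH0
Op 10: best P0=NH1 P1=NH0
Op 11: best P0=NH2 P1=NH0
Op 12: best P0=NH2 P1=NH2

Answer: P0:NH2 P1:NH2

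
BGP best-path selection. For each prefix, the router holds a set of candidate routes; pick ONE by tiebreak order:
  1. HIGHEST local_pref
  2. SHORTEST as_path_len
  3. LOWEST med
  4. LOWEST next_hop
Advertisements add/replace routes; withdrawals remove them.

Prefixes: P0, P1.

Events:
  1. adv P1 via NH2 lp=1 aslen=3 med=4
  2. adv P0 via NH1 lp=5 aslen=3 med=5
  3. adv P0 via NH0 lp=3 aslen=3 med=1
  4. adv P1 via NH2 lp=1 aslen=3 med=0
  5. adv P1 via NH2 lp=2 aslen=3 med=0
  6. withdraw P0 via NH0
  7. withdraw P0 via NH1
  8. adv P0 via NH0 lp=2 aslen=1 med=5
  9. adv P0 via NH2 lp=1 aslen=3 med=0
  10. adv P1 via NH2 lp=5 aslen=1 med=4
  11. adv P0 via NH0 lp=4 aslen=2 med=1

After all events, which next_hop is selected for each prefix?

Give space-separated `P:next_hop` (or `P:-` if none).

Answer: P0:NH0 P1:NH2

Derivation:
Op 1: best P0=- P1=NH2
Op 2: best P0=NH1 P1=NH2
Op 3: best P0=NH1 P1=NH2
Op 4: best P0=NH1 P1=NH2
Op 5: best P0=NH1 P1=NH2
Op 6: best P0=NH1 P1=NH2
Op 7: best P0=- P1=NH2
Op 8: best P0=NH0 P1=NH2
Op 9: best P0=NH0 P1=NH2
Op 10: best P0=NH0 P1=NH2
Op 11: best P0=NH0 P1=NH2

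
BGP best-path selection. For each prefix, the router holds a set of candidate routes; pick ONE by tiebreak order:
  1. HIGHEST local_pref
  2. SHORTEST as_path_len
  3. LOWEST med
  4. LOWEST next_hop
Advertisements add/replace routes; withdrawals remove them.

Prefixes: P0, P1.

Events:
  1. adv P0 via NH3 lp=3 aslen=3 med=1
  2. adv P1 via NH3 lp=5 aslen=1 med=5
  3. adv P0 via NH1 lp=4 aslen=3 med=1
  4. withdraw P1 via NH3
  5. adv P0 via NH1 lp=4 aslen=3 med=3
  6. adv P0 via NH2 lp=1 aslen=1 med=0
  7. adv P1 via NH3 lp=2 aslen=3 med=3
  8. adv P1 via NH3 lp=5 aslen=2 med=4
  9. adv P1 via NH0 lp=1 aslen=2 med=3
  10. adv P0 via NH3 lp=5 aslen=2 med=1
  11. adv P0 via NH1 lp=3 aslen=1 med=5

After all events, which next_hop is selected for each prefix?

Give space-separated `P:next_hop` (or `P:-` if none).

Answer: P0:NH3 P1:NH3

Derivation:
Op 1: best P0=NH3 P1=-
Op 2: best P0=NH3 P1=NH3
Op 3: best P0=NH1 P1=NH3
Op 4: best P0=NH1 P1=-
Op 5: best P0=NH1 P1=-
Op 6: best P0=NH1 P1=-
Op 7: best P0=NH1 P1=NH3
Op 8: best P0=NH1 P1=NH3
Op 9: best P0=NH1 P1=NH3
Op 10: best P0=NH3 P1=NH3
Op 11: best P0=NH3 P1=NH3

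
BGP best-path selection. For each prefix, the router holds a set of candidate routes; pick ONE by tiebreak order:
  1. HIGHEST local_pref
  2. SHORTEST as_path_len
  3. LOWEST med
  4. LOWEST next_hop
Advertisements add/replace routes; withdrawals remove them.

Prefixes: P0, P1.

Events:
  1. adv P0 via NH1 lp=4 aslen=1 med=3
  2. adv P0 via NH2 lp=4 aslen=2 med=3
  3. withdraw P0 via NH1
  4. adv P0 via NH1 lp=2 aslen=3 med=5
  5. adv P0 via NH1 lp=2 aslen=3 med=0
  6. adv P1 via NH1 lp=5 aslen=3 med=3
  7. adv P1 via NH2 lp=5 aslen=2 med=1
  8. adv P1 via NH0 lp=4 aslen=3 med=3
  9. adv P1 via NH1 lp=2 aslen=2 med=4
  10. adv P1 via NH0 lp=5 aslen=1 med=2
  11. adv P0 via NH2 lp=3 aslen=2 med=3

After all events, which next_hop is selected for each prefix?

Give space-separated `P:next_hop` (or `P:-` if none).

Op 1: best P0=NH1 P1=-
Op 2: best P0=NH1 P1=-
Op 3: best P0=NH2 P1=-
Op 4: best P0=NH2 P1=-
Op 5: best P0=NH2 P1=-
Op 6: best P0=NH2 P1=NH1
Op 7: best P0=NH2 P1=NH2
Op 8: best P0=NH2 P1=NH2
Op 9: best P0=NH2 P1=NH2
Op 10: best P0=NH2 P1=NH0
Op 11: best P0=NH2 P1=NH0

Answer: P0:NH2 P1:NH0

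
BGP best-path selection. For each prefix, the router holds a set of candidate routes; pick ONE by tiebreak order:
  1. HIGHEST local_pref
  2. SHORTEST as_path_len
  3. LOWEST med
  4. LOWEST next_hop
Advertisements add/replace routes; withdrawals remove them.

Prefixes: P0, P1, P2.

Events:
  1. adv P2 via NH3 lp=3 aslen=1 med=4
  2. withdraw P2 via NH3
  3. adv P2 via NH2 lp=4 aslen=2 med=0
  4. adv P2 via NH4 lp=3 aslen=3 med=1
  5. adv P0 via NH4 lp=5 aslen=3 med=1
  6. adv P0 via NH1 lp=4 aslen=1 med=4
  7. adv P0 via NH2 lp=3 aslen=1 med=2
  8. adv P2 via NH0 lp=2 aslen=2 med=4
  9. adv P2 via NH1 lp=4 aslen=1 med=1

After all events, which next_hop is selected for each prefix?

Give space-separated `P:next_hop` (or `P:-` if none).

Op 1: best P0=- P1=- P2=NH3
Op 2: best P0=- P1=- P2=-
Op 3: best P0=- P1=- P2=NH2
Op 4: best P0=- P1=- P2=NH2
Op 5: best P0=NH4 P1=- P2=NH2
Op 6: best P0=NH4 P1=- P2=NH2
Op 7: best P0=NH4 P1=- P2=NH2
Op 8: best P0=NH4 P1=- P2=NH2
Op 9: best P0=NH4 P1=- P2=NH1

Answer: P0:NH4 P1:- P2:NH1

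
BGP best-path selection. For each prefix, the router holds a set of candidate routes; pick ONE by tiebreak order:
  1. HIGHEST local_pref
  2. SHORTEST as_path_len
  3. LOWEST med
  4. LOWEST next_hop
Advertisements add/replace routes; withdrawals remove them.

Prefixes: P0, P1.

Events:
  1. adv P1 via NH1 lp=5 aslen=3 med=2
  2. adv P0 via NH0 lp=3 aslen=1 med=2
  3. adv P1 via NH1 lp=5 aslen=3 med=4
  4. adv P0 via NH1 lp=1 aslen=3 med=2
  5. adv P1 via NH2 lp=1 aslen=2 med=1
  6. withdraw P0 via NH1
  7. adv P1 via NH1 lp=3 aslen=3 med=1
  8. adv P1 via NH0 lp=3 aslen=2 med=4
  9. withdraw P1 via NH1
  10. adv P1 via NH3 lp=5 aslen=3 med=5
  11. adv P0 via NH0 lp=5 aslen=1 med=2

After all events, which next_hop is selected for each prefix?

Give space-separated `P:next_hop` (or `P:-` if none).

Op 1: best P0=- P1=NH1
Op 2: best P0=NH0 P1=NH1
Op 3: best P0=NH0 P1=NH1
Op 4: best P0=NH0 P1=NH1
Op 5: best P0=NH0 P1=NH1
Op 6: best P0=NH0 P1=NH1
Op 7: best P0=NH0 P1=NH1
Op 8: best P0=NH0 P1=NH0
Op 9: best P0=NH0 P1=NH0
Op 10: best P0=NH0 P1=NH3
Op 11: best P0=NH0 P1=NH3

Answer: P0:NH0 P1:NH3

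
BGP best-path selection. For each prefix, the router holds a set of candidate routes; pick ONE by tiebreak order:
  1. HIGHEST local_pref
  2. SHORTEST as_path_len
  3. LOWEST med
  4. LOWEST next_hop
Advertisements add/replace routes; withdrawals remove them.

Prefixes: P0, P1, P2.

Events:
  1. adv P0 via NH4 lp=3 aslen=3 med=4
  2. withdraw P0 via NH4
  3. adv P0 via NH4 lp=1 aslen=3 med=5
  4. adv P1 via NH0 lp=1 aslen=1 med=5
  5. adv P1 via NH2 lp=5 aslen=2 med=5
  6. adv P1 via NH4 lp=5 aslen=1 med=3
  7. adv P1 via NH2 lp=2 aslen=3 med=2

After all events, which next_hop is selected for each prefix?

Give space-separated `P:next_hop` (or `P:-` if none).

Op 1: best P0=NH4 P1=- P2=-
Op 2: best P0=- P1=- P2=-
Op 3: best P0=NH4 P1=- P2=-
Op 4: best P0=NH4 P1=NH0 P2=-
Op 5: best P0=NH4 P1=NH2 P2=-
Op 6: best P0=NH4 P1=NH4 P2=-
Op 7: best P0=NH4 P1=NH4 P2=-

Answer: P0:NH4 P1:NH4 P2:-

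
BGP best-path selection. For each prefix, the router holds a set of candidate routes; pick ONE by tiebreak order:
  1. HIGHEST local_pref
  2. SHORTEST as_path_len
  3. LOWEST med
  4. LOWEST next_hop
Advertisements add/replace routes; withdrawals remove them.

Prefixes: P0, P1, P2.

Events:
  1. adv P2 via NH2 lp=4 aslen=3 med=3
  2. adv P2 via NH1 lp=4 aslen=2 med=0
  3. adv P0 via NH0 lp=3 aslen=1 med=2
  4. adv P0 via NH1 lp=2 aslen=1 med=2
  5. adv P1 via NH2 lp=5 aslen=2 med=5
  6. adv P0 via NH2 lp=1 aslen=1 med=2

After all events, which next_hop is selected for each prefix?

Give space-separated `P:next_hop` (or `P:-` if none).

Op 1: best P0=- P1=- P2=NH2
Op 2: best P0=- P1=- P2=NH1
Op 3: best P0=NH0 P1=- P2=NH1
Op 4: best P0=NH0 P1=- P2=NH1
Op 5: best P0=NH0 P1=NH2 P2=NH1
Op 6: best P0=NH0 P1=NH2 P2=NH1

Answer: P0:NH0 P1:NH2 P2:NH1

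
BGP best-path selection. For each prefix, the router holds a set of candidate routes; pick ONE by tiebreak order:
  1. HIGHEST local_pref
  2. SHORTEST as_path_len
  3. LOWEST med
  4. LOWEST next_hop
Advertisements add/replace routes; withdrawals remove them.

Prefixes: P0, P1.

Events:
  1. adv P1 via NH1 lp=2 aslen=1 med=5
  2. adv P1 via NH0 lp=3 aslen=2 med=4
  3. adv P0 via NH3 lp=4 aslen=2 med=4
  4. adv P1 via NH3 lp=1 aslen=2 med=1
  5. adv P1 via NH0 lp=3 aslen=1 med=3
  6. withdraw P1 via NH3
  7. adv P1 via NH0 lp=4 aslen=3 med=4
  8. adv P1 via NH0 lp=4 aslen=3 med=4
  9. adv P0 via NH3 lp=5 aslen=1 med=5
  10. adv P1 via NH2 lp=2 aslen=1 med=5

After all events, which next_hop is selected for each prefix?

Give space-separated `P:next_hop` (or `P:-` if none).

Op 1: best P0=- P1=NH1
Op 2: best P0=- P1=NH0
Op 3: best P0=NH3 P1=NH0
Op 4: best P0=NH3 P1=NH0
Op 5: best P0=NH3 P1=NH0
Op 6: best P0=NH3 P1=NH0
Op 7: best P0=NH3 P1=NH0
Op 8: best P0=NH3 P1=NH0
Op 9: best P0=NH3 P1=NH0
Op 10: best P0=NH3 P1=NH0

Answer: P0:NH3 P1:NH0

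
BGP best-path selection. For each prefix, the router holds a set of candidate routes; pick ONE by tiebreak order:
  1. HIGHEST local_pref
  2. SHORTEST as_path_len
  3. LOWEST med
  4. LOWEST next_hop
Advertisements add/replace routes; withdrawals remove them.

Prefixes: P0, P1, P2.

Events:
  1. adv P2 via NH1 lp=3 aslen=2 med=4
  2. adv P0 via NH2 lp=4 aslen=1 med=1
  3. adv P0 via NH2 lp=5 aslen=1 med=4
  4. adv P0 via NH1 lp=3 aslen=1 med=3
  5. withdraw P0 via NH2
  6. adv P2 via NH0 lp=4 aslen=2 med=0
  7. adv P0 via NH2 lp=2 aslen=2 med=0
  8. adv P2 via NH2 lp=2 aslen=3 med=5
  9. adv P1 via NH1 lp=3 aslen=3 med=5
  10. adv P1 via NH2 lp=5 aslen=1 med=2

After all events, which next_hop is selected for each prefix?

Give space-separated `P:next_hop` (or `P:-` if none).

Op 1: best P0=- P1=- P2=NH1
Op 2: best P0=NH2 P1=- P2=NH1
Op 3: best P0=NH2 P1=- P2=NH1
Op 4: best P0=NH2 P1=- P2=NH1
Op 5: best P0=NH1 P1=- P2=NH1
Op 6: best P0=NH1 P1=- P2=NH0
Op 7: best P0=NH1 P1=- P2=NH0
Op 8: best P0=NH1 P1=- P2=NH0
Op 9: best P0=NH1 P1=NH1 P2=NH0
Op 10: best P0=NH1 P1=NH2 P2=NH0

Answer: P0:NH1 P1:NH2 P2:NH0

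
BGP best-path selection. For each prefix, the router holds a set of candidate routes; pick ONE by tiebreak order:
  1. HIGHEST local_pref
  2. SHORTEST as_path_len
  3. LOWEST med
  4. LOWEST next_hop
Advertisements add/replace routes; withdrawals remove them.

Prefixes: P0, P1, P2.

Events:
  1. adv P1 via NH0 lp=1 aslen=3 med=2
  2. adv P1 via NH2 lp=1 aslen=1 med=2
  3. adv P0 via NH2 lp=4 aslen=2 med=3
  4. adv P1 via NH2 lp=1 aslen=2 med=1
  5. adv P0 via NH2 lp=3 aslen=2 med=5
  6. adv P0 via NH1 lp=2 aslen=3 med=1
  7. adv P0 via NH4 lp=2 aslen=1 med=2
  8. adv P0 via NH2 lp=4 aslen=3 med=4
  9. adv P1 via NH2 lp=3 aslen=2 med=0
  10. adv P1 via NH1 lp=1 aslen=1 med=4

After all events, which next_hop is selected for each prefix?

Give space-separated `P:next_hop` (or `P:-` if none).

Answer: P0:NH2 P1:NH2 P2:-

Derivation:
Op 1: best P0=- P1=NH0 P2=-
Op 2: best P0=- P1=NH2 P2=-
Op 3: best P0=NH2 P1=NH2 P2=-
Op 4: best P0=NH2 P1=NH2 P2=-
Op 5: best P0=NH2 P1=NH2 P2=-
Op 6: best P0=NH2 P1=NH2 P2=-
Op 7: best P0=NH2 P1=NH2 P2=-
Op 8: best P0=NH2 P1=NH2 P2=-
Op 9: best P0=NH2 P1=NH2 P2=-
Op 10: best P0=NH2 P1=NH2 P2=-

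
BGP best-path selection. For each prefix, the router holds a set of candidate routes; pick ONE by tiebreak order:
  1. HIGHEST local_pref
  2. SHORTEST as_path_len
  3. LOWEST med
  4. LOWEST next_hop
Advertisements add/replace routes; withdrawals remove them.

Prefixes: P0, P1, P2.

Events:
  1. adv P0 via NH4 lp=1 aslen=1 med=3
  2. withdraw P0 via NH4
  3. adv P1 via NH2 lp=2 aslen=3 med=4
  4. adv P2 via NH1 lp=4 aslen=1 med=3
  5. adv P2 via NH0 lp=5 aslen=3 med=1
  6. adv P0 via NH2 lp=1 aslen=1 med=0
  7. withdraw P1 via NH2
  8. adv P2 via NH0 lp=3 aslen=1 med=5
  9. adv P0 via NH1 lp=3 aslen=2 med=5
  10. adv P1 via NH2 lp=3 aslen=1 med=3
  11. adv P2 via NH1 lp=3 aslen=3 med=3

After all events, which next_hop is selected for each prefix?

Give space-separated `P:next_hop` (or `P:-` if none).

Op 1: best P0=NH4 P1=- P2=-
Op 2: best P0=- P1=- P2=-
Op 3: best P0=- P1=NH2 P2=-
Op 4: best P0=- P1=NH2 P2=NH1
Op 5: best P0=- P1=NH2 P2=NH0
Op 6: best P0=NH2 P1=NH2 P2=NH0
Op 7: best P0=NH2 P1=- P2=NH0
Op 8: best P0=NH2 P1=- P2=NH1
Op 9: best P0=NH1 P1=- P2=NH1
Op 10: best P0=NH1 P1=NH2 P2=NH1
Op 11: best P0=NH1 P1=NH2 P2=NH0

Answer: P0:NH1 P1:NH2 P2:NH0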